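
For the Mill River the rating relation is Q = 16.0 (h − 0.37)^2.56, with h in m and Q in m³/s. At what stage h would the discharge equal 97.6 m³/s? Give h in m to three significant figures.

h − h₀ = (Q/C)^(1/b) = (97.6/16.0)^(1/2.56) = 2.027 m
h = 0.37 + 2.027 = 2.397 m

2.40 m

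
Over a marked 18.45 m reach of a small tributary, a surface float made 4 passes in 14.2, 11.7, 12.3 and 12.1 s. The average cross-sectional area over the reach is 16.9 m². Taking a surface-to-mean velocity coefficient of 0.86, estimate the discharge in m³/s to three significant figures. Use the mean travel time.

t̄ = (14.2 + 11.7 + 12.3 + 12.1) / 4 = 12.575 s
v_surface = L / t̄ = 18.45 / 12.575 = 1.467 m/s
v_mean = 0.86 × 1.467 = 1.262 m/s
Q = A × v_mean = 16.9 × 1.262 = 21.32 m³/s

21.3 m³/s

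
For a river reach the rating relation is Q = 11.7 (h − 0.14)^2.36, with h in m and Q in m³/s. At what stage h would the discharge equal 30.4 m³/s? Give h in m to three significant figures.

1.64 m

h − h₀ = (Q/C)^(1/b) = (30.4/11.7)^(1/2.36) = 1.499 m
h = 0.14 + 1.499 = 1.639 m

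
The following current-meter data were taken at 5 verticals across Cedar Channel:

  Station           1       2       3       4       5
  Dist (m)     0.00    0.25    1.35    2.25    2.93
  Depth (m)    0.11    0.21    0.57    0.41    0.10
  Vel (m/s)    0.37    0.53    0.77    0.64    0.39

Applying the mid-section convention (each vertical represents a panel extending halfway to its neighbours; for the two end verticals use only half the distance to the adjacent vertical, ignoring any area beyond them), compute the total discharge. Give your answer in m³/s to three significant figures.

w_1 = (0.25 − 0.00)/2 = 0.125 m; q_1 = 0.37 × 0.11 × 0.125 = 0.005088 m³/s
w_2 = (1.35 − 0.00)/2 = 0.675 m; q_2 = 0.53 × 0.21 × 0.675 = 0.07513 m³/s
w_3 = (2.25 − 0.25)/2 = 1 m; q_3 = 0.77 × 0.57 × 1 = 0.4389 m³/s
w_4 = (2.93 − 1.35)/2 = 0.79 m; q_4 = 0.64 × 0.41 × 0.79 = 0.2073 m³/s
w_5 = (2.93 − 2.25)/2 = 0.34 m; q_5 = 0.39 × 0.10 × 0.34 = 0.01326 m³/s
Q = Σ qᵢ = 0.7397 m³/s

0.740 m³/s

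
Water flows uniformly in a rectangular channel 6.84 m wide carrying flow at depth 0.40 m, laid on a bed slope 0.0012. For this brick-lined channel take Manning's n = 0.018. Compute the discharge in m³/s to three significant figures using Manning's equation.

2.66 m³/s

A = b·y = 6.84 × 0.40 = 2.736 m²
P = b + 2y = 6.84 + 2×0.40 = 7.640 m
R = A/P = 2.736/7.640 = 0.3581 m
Q = (1/n)·A·R^(2/3)·S^(1/2) = (1/0.018) × 2.736 × 0.3581^(2/3) × 0.0012^(1/2) = 2.655 m³/s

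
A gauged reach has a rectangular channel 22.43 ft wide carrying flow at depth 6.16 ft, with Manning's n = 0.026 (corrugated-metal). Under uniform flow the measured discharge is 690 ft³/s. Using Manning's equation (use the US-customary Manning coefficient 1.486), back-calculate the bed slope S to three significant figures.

0.00121

A = b·y = 22.43 × 6.16 = 138.2 ft²
P = b + 2y = 22.43 + 2×6.16 = 34.75 ft
R = A/P = 138.2/34.75 = 3.976 ft
S = (Q·n / (1.486·A·R^(2/3)))² = (690×0.026 / (1.486×138.2×2.510))² = 0.001212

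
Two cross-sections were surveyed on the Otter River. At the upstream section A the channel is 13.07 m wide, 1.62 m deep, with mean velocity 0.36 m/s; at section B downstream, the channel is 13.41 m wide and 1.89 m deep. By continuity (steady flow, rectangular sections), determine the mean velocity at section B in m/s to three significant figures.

0.301 m/s

Q = A₁V₁ = (13.07×1.62) × 0.36 = 7.622 m³/s
A₂ = 13.41 × 1.89 = 25.34 m²
V₂ = Q/A₂ = 7.622/25.34 = 0.3007 m/s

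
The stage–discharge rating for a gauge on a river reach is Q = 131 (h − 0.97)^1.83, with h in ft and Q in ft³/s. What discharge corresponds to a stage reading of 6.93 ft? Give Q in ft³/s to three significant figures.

Q = 131 × (6.93 − 0.97)^1.83 = 131 × 5.96^1.83 = 3435 ft³/s

3440 ft³/s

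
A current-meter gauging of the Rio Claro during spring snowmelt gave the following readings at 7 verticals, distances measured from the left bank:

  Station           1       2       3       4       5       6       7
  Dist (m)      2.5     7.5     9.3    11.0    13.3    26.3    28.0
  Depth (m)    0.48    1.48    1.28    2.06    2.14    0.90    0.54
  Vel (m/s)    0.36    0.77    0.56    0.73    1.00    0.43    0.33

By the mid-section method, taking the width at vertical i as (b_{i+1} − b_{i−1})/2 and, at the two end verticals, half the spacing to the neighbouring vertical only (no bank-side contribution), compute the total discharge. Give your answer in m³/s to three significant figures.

27.9 m³/s

w_1 = (7.5 − 2.5)/2 = 2.5 m; q_1 = 0.36 × 0.48 × 2.5 = 0.4320 m³/s
w_2 = (9.3 − 2.5)/2 = 3.4 m; q_2 = 0.77 × 1.48 × 3.4 = 3.875 m³/s
w_3 = (11.0 − 7.5)/2 = 1.75 m; q_3 = 0.56 × 1.28 × 1.75 = 1.254 m³/s
w_4 = (13.3 − 9.3)/2 = 2 m; q_4 = 0.73 × 2.06 × 2 = 3.008 m³/s
w_5 = (26.3 − 11.0)/2 = 7.65 m; q_5 = 1.00 × 2.14 × 7.65 = 16.37 m³/s
w_6 = (28.0 − 13.3)/2 = 7.35 m; q_6 = 0.43 × 0.90 × 7.35 = 2.844 m³/s
w_7 = (28.0 − 26.3)/2 = 0.85 m; q_7 = 0.33 × 0.54 × 0.85 = 0.1515 m³/s
Q = Σ qᵢ = 27.94 m³/s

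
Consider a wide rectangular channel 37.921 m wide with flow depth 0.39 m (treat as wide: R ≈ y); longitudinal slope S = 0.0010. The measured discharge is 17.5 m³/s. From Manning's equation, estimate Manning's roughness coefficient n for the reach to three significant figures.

0.0143

A = b·y = 37.921 × 0.39 = 14.79 m²
Wide channel: R ≈ y = 0.39 m
n = (1/Q)·A·R^(2/3)·S^(1/2) = (1/17.5) × 14.79 × 0.5338 × 0.03162 = 0.01427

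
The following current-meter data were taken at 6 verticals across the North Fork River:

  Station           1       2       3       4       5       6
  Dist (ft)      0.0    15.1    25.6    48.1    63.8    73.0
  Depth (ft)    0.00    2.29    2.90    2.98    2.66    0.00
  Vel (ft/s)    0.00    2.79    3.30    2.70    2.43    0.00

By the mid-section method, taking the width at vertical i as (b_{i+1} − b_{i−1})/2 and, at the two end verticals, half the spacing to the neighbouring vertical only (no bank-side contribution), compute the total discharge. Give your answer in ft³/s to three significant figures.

w_2 = (25.6 − 0.0)/2 = 12.8 ft; q_2 = 2.79 × 2.29 × 12.8 = 81.78 ft³/s
w_3 = (48.1 − 15.1)/2 = 16.5 ft; q_3 = 3.30 × 2.90 × 16.5 = 157.9 ft³/s
w_4 = (63.8 − 25.6)/2 = 19.1 ft; q_4 = 2.70 × 2.98 × 19.1 = 153.7 ft³/s
w_5 = (73.0 − 48.1)/2 = 12.45 ft; q_5 = 2.43 × 2.66 × 12.45 = 80.47 ft³/s
Stations 1, 6 contribute zero (depth or velocity is 0).
Q = Σ qᵢ = 473.8 ft³/s

474 ft³/s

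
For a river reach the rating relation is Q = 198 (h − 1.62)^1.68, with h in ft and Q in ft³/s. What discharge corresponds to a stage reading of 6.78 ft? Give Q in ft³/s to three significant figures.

Q = 198 × (6.78 − 1.62)^1.68 = 198 × 5.16^1.68 = 3118 ft³/s

3120 ft³/s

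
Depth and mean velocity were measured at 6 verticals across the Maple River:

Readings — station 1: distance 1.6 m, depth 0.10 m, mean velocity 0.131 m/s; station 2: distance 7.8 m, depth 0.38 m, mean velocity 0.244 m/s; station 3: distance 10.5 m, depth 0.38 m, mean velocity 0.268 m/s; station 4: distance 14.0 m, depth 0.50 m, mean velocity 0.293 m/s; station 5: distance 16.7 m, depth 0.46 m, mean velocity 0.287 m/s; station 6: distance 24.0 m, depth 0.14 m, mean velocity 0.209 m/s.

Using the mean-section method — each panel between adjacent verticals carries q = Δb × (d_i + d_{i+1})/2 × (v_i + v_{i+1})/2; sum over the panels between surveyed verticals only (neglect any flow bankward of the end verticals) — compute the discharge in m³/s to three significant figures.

1.89 m³/s

Panel 1-2: Δb = 6.2 m, d̄ = (0.10+0.38)/2 = 0.24, v̄ = (0.131+0.244)/2 = 0.1875 → q = 6.2×0.24×0.1875 = 0.2790 m³/s
Panel 2-3: Δb = 2.7 m, d̄ = (0.38+0.38)/2 = 0.38, v̄ = (0.244+0.268)/2 = 0.256 → q = 2.7×0.38×0.256 = 0.2627 m³/s
Panel 3-4: Δb = 3.5 m, d̄ = (0.38+0.50)/2 = 0.44, v̄ = (0.268+0.293)/2 = 0.2805 → q = 3.5×0.44×0.2805 = 0.4320 m³/s
Panel 4-5: Δb = 2.7 m, d̄ = (0.50+0.46)/2 = 0.48, v̄ = (0.293+0.287)/2 = 0.29 → q = 2.7×0.48×0.29 = 0.3758 m³/s
Panel 5-6: Δb = 7.3 m, d̄ = (0.46+0.14)/2 = 0.3, v̄ = (0.287+0.209)/2 = 0.248 → q = 7.3×0.3×0.248 = 0.5431 m³/s
Q = Σ q = 1.893 m³/s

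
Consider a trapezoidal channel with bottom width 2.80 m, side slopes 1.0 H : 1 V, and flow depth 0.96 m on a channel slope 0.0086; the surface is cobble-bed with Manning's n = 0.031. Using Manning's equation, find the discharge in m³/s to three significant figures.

A = (b + z·y)·y = (2.80 + 1.0×0.96)×0.96 = 3.610 m²
P = b + 2y√(1+z²) = 2.80 + 2×0.96×√(1+1.0²) = 5.515 m
R = A/P = 3.610/5.515 = 0.6545 m
Q = (1/n)·A·R^(2/3)·S^(1/2) = (1/0.031) × 3.610 × 0.6545^(2/3) × 0.0086^(1/2) = 8.140 m³/s

8.14 m³/s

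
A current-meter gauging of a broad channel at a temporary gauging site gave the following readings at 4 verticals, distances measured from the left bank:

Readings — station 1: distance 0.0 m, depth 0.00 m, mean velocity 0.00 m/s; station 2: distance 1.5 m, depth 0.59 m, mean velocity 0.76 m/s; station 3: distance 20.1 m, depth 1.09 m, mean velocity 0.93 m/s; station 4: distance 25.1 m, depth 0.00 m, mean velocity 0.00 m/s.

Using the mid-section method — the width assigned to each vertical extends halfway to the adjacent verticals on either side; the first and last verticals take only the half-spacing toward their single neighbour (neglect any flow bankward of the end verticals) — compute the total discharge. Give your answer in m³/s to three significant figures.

16.5 m³/s

w_2 = (20.1 − 0.0)/2 = 10.05 m; q_2 = 0.76 × 0.59 × 10.05 = 4.506 m³/s
w_3 = (25.1 − 1.5)/2 = 11.8 m; q_3 = 0.93 × 1.09 × 11.8 = 11.96 m³/s
Stations 1, 4 contribute zero (depth or velocity is 0).
Q = Σ qᵢ = 16.47 m³/s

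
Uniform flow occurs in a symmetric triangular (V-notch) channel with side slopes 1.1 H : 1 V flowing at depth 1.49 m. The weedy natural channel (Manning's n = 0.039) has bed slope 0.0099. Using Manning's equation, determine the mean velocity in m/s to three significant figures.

1.72 m/s

A = z·y² = 1.1×1.49² = 2.442 m²
P = 2y√(1+z²) = 2×1.49×√(1+1.1²) = 4.430 m
R = A/P = 2.442/4.430 = 0.5513 m
Q = (1/n)·A·R^(2/3)·S^(1/2) = (1/0.039) × 2.442 × 0.5513^(2/3) × 0.0099^(1/2) = 4.189 m³/s
V = Q/A = 4.189/2.442 = 1.715 m/s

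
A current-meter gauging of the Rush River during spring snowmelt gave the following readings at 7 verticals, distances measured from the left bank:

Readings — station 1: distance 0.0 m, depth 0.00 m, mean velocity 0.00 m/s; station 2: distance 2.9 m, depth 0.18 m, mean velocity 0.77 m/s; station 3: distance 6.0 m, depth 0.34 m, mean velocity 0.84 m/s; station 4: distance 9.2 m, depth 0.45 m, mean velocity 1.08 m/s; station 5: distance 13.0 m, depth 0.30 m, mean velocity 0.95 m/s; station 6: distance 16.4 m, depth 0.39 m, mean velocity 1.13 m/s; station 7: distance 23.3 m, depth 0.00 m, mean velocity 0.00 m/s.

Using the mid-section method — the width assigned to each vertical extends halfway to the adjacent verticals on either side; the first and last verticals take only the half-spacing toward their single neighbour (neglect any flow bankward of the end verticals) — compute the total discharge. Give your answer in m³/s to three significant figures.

6.31 m³/s

w_2 = (6.0 − 0.0)/2 = 3 m; q_2 = 0.77 × 0.18 × 3 = 0.4158 m³/s
w_3 = (9.2 − 2.9)/2 = 3.15 m; q_3 = 0.84 × 0.34 × 3.15 = 0.8996 m³/s
w_4 = (13.0 − 6.0)/2 = 3.5 m; q_4 = 1.08 × 0.45 × 3.5 = 1.701 m³/s
w_5 = (16.4 − 9.2)/2 = 3.6 m; q_5 = 0.95 × 0.30 × 3.6 = 1.026 m³/s
w_6 = (23.3 − 13.0)/2 = 5.15 m; q_6 = 1.13 × 0.39 × 5.15 = 2.270 m³/s
Stations 1, 7 contribute zero (depth or velocity is 0).
Q = Σ qᵢ = 6.312 m³/s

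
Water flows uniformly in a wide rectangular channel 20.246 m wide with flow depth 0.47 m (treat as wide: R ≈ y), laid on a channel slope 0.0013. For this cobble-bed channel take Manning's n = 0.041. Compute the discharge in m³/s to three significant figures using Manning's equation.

A = b·y = 20.246 × 0.47 = 9.516 m²
Wide channel: R ≈ y = 0.47 m
Q = (1/n)·A·R^(2/3)·S^(1/2) = (1/0.041) × 9.516 × 0.4700^(2/3) × 0.0013^(1/2) = 5.059 m³/s

5.06 m³/s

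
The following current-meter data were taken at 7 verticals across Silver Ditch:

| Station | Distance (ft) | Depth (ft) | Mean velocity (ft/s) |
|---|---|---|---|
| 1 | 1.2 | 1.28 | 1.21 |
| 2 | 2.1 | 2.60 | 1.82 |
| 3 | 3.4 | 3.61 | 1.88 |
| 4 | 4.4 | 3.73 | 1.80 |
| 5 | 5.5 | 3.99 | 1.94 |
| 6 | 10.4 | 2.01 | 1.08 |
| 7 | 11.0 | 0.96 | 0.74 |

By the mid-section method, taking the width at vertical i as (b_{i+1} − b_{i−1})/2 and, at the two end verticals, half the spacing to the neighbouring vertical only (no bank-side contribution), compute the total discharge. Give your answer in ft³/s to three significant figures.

w_1 = (2.1 − 1.2)/2 = 0.45 ft; q_1 = 1.21 × 1.28 × 0.45 = 0.6970 ft³/s
w_2 = (3.4 − 1.2)/2 = 1.1 ft; q_2 = 1.82 × 2.60 × 1.1 = 5.205 ft³/s
w_3 = (4.4 − 2.1)/2 = 1.15 ft; q_3 = 1.88 × 3.61 × 1.15 = 7.805 ft³/s
w_4 = (5.5 − 3.4)/2 = 1.05 ft; q_4 = 1.80 × 3.73 × 1.05 = 7.050 ft³/s
w_5 = (10.4 − 4.4)/2 = 3 ft; q_5 = 1.94 × 3.99 × 3 = 23.22 ft³/s
w_6 = (11.0 − 5.5)/2 = 2.75 ft; q_6 = 1.08 × 2.01 × 2.75 = 5.970 ft³/s
w_7 = (11.0 − 10.4)/2 = 0.3 ft; q_7 = 0.74 × 0.96 × 0.3 = 0.2131 ft³/s
Q = Σ qᵢ = 50.16 ft³/s

50.2 ft³/s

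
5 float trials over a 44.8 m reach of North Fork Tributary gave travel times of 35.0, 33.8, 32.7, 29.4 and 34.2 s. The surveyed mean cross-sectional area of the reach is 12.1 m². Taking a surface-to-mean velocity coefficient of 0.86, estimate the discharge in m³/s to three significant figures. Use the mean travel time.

t̄ = (35.0 + 33.8 + 32.7 + 29.4 + 34.2) / 5 = 33.02 s
v_surface = L / t̄ = 44.8 / 33.02 = 1.357 m/s
v_mean = 0.86 × 1.357 = 1.167 m/s
Q = A × v_mean = 12.1 × 1.167 = 14.12 m³/s

14.1 m³/s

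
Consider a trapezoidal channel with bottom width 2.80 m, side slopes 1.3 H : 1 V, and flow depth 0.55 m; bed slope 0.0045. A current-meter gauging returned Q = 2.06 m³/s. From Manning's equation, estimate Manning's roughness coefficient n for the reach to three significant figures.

0.0353

A = (b + z·y)·y = (2.80 + 1.3×0.55)×0.55 = 1.933 m²
P = b + 2y√(1+z²) = 2.80 + 2×0.55×√(1+1.3²) = 4.604 m
R = A/P = 1.933/4.604 = 0.4199 m
n = (1/Q)·A·R^(2/3)·S^(1/2) = (1/2.06) × 1.933 × 0.5607 × 0.06708 = 0.03530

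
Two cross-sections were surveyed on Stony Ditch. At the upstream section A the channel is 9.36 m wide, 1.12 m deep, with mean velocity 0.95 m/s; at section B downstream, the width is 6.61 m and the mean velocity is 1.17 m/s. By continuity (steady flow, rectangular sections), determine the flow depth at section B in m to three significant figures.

Q = A₁V₁ = (9.36×1.12) × 0.95 = 9.959 m³/s
d₂ = Q/(b₂ V₂) = 9.959/(6.61×1.17) = 1.288 m

1.29 m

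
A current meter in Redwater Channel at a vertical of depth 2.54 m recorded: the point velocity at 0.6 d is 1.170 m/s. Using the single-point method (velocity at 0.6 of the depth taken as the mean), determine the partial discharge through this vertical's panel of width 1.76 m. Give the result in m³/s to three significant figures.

5.23 m³/s

v̄ = v₀.₆ = 1.170 m/s
q = v̄ × d × w = 1.170 × 2.54 × 1.76 = 5.230 m³/s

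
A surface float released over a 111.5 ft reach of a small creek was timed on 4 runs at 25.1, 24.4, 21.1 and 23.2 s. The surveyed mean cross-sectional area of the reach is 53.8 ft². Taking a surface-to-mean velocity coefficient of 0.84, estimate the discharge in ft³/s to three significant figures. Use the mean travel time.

215 ft³/s

t̄ = (25.1 + 24.4 + 21.1 + 23.2) / 4 = 23.45 s
v_surface = L / t̄ = 111.5 / 23.45 = 4.755 ft/s
v_mean = 0.84 × 4.755 = 3.994 ft/s
Q = A × v_mean = 53.8 × 3.994 = 214.9 ft³/s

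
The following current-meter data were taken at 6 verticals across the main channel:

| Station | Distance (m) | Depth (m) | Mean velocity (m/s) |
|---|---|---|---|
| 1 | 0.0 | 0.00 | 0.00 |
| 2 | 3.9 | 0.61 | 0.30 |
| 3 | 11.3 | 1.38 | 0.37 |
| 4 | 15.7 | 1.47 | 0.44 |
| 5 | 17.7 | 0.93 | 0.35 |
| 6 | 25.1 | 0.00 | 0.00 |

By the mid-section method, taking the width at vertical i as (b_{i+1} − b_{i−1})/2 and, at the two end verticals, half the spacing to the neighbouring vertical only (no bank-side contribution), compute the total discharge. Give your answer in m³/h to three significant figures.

w_2 = (11.3 − 0.0)/2 = 5.65 m; q_2 = 0.30 × 0.61 × 5.65 = 1.034 m³/s
w_3 = (15.7 − 3.9)/2 = 5.9 m; q_3 = 0.37 × 1.38 × 5.9 = 3.013 m³/s
w_4 = (17.7 − 11.3)/2 = 3.2 m; q_4 = 0.44 × 1.47 × 3.2 = 2.070 m³/s
w_5 = (25.1 − 15.7)/2 = 4.7 m; q_5 = 0.35 × 0.93 × 4.7 = 1.530 m³/s
Stations 1, 6 contribute zero (depth or velocity is 0).
Q = Σ qᵢ = 7.646 m³/s
= 7.646 × 3600 = 27530 m³/h

27500 m³/h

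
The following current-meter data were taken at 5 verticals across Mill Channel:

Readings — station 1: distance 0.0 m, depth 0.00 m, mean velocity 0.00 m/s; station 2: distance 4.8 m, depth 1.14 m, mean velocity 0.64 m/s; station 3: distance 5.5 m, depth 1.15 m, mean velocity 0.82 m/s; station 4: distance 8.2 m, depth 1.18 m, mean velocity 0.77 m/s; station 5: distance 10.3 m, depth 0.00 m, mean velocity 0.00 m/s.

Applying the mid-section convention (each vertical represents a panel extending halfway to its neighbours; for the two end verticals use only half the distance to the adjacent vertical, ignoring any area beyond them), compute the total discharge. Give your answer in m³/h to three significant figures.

20800 m³/h

w_2 = (5.5 − 0.0)/2 = 2.75 m; q_2 = 0.64 × 1.14 × 2.75 = 2.006 m³/s
w_3 = (8.2 − 4.8)/2 = 1.7 m; q_3 = 0.82 × 1.15 × 1.7 = 1.603 m³/s
w_4 = (10.3 − 5.5)/2 = 2.4 m; q_4 = 0.77 × 1.18 × 2.4 = 2.181 m³/s
Stations 1, 5 contribute zero (depth or velocity is 0).
Q = Σ qᵢ = 5.790 m³/s
= 5.790 × 3600 = 20840 m³/h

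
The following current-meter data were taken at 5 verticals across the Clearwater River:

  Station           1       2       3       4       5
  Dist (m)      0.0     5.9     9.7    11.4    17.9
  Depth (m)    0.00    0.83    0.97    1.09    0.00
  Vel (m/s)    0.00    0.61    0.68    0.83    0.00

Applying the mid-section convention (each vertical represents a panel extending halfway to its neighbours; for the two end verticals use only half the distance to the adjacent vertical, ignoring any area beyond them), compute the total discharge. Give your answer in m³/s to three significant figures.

w_2 = (9.7 − 0.0)/2 = 4.85 m; q_2 = 0.61 × 0.83 × 4.85 = 2.456 m³/s
w_3 = (11.4 − 5.9)/2 = 2.75 m; q_3 = 0.68 × 0.97 × 2.75 = 1.814 m³/s
w_4 = (17.9 − 9.7)/2 = 4.1 m; q_4 = 0.83 × 1.09 × 4.1 = 3.709 m³/s
Stations 1, 5 contribute zero (depth or velocity is 0).
Q = Σ qᵢ = 7.979 m³/s

7.98 m³/s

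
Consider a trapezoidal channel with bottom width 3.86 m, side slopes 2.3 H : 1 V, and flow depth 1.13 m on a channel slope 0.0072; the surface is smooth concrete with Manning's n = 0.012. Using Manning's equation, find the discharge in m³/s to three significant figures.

A = (b + z·y)·y = (3.86 + 2.3×1.13)×1.13 = 7.299 m²
P = b + 2y√(1+z²) = 3.86 + 2×1.13×√(1+2.3²) = 9.528 m
R = A/P = 7.299/9.528 = 0.7660 m
Q = (1/n)·A·R^(2/3)·S^(1/2) = (1/0.012) × 7.299 × 0.7660^(2/3) × 0.0072^(1/2) = 43.21 m³/s

43.2 m³/s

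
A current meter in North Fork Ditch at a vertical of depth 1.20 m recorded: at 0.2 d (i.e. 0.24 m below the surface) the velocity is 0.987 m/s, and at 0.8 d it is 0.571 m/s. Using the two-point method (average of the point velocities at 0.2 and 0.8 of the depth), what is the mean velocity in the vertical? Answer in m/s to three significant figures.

0.779 m/s

v̄ = (0.987 + 0.571) / 2 = 0.7790 m/s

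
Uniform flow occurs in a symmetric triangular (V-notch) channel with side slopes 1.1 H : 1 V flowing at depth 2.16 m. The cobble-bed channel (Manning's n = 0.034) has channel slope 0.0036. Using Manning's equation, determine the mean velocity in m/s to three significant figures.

A = z·y² = 1.1×2.16² = 5.132 m²
P = 2y√(1+z²) = 2×2.16×√(1+1.1²) = 6.422 m
R = A/P = 5.132/6.422 = 0.7991 m
Q = (1/n)·A·R^(2/3)·S^(1/2) = (1/0.034) × 5.132 × 0.7991^(2/3) × 0.0036^(1/2) = 7.799 m³/s
V = Q/A = 7.799/5.132 = 1.520 m/s

1.52 m/s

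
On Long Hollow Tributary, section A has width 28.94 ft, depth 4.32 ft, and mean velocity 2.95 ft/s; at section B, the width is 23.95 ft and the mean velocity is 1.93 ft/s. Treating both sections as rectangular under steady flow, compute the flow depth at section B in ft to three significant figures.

7.98 ft

Q = A₁V₁ = (28.94×4.32) × 2.95 = 368.8 ft³/s
d₂ = Q/(b₂ V₂) = 368.8/(23.95×1.93) = 7.979 ft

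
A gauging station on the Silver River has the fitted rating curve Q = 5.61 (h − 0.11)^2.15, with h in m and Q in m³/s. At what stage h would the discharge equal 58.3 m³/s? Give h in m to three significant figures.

3.08 m

h − h₀ = (Q/C)^(1/b) = (58.3/5.61)^(1/2.15) = 2.971 m
h = 0.11 + 2.971 = 3.081 m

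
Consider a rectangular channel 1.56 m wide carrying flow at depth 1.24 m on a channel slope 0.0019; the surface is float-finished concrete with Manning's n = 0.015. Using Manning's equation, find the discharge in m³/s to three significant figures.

3.44 m³/s

A = b·y = 1.56 × 1.24 = 1.934 m²
P = b + 2y = 1.56 + 2×1.24 = 4.040 m
R = A/P = 1.934/4.040 = 0.4788 m
Q = (1/n)·A·R^(2/3)·S^(1/2) = (1/0.015) × 1.934 × 0.4788^(2/3) × 0.0019^(1/2) = 3.440 m³/s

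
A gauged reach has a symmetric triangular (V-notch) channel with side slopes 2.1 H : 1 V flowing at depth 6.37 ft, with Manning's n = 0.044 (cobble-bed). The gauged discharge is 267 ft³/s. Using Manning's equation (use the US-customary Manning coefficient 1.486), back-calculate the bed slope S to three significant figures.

0.00211

A = z·y² = 2.1×6.37² = 85.21 ft²
P = 2y√(1+z²) = 2×6.37×√(1+2.1²) = 29.63 ft
R = A/P = 85.21/29.63 = 2.876 ft
S = (Q·n / (1.486·A·R^(2/3)))² = (267×0.044 / (1.486×85.21×2.022))² = 0.002105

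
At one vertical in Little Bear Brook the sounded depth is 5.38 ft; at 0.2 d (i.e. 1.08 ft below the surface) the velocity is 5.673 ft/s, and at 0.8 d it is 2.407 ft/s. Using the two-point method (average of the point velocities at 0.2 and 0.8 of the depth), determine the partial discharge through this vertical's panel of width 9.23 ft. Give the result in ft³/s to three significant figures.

201 ft³/s

v̄ = (5.673 + 2.407) / 2 = 4.040 ft/s
q = v̄ × d × w = 4.040 × 5.38 × 9.23 = 200.6 ft³/s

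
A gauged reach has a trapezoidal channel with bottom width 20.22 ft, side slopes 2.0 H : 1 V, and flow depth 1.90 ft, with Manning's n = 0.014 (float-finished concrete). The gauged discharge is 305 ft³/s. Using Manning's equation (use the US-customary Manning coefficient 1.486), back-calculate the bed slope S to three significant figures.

0.00214

A = (b + z·y)·y = (20.22 + 2.0×1.90)×1.90 = 45.64 ft²
P = b + 2y√(1+z²) = 20.22 + 2×1.90×√(1+2.0²) = 28.72 ft
R = A/P = 45.64/28.72 = 1.589 ft
S = (Q·n / (1.486·A·R^(2/3)))² = (305×0.014 / (1.486×45.64×1.362))² = 0.002138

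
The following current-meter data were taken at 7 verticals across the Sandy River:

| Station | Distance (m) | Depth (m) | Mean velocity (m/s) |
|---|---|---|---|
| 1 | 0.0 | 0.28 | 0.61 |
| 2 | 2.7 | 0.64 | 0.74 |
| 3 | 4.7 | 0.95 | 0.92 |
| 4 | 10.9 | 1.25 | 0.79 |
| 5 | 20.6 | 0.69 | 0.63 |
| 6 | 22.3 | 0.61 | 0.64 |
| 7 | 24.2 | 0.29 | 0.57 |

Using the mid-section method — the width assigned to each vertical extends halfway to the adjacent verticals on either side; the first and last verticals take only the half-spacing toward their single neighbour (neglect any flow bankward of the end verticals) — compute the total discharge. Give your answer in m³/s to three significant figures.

w_1 = (2.7 − 0.0)/2 = 1.35 m; q_1 = 0.61 × 0.28 × 1.35 = 0.2306 m³/s
w_2 = (4.7 − 0.0)/2 = 2.35 m; q_2 = 0.74 × 0.64 × 2.35 = 1.113 m³/s
w_3 = (10.9 − 2.7)/2 = 4.1 m; q_3 = 0.92 × 0.95 × 4.1 = 3.583 m³/s
w_4 = (20.6 − 4.7)/2 = 7.95 m; q_4 = 0.79 × 1.25 × 7.95 = 7.851 m³/s
w_5 = (22.3 − 10.9)/2 = 5.7 m; q_5 = 0.63 × 0.69 × 5.7 = 2.478 m³/s
w_6 = (24.2 − 20.6)/2 = 1.8 m; q_6 = 0.64 × 0.61 × 1.8 = 0.7027 m³/s
w_7 = (24.2 − 22.3)/2 = 0.95 m; q_7 = 0.57 × 0.29 × 0.95 = 0.1570 m³/s
Q = Σ qᵢ = 16.12 m³/s

16.1 m³/s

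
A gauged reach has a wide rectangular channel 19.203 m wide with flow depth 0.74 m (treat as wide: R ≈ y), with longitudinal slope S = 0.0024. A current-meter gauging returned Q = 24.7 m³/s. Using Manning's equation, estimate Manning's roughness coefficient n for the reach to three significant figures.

A = b·y = 19.203 × 0.74 = 14.21 m²
Wide channel: R ≈ y = 0.74 m
n = (1/Q)·A·R^(2/3)·S^(1/2) = (1/24.7) × 14.21 × 0.8181 × 0.04899 = 0.02306

0.0231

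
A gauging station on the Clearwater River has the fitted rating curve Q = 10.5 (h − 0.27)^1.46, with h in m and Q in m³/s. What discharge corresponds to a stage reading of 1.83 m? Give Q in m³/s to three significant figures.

Q = 10.5 × (1.83 − 0.27)^1.46 = 10.5 × 1.56^1.46 = 20.10 m³/s

20.1 m³/s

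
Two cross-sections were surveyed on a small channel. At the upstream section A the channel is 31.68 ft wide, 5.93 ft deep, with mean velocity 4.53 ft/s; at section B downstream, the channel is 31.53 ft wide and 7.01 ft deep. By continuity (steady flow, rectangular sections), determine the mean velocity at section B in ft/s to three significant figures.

3.85 ft/s

Q = A₁V₁ = (31.68×5.93) × 4.53 = 851.0 ft³/s
A₂ = 31.53 × 7.01 = 221.0 ft²
V₂ = Q/A₂ = 851.0/221.0 = 3.850 ft/s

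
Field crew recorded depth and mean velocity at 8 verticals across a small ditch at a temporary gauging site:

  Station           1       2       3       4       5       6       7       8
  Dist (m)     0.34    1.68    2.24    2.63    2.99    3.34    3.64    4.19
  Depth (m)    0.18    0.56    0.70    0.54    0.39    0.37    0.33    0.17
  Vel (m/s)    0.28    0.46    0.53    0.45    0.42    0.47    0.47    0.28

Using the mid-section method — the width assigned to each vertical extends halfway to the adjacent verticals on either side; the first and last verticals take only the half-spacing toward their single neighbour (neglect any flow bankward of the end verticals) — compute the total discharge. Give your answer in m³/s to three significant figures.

w_1 = (1.68 − 0.34)/2 = 0.67 m; q_1 = 0.28 × 0.18 × 0.67 = 0.03377 m³/s
w_2 = (2.24 − 0.34)/2 = 0.95 m; q_2 = 0.46 × 0.56 × 0.95 = 0.2447 m³/s
w_3 = (2.63 − 1.68)/2 = 0.475 m; q_3 = 0.53 × 0.70 × 0.475 = 0.1762 m³/s
w_4 = (2.99 − 2.24)/2 = 0.375 m; q_4 = 0.45 × 0.54 × 0.375 = 0.09113 m³/s
w_5 = (3.34 − 2.63)/2 = 0.355 m; q_5 = 0.42 × 0.39 × 0.355 = 0.05815 m³/s
w_6 = (3.64 − 2.99)/2 = 0.325 m; q_6 = 0.47 × 0.37 × 0.325 = 0.05652 m³/s
w_7 = (4.19 − 3.34)/2 = 0.425 m; q_7 = 0.47 × 0.33 × 0.425 = 0.06592 m³/s
w_8 = (4.19 − 3.64)/2 = 0.275 m; q_8 = 0.28 × 0.17 × 0.275 = 0.01309 m³/s
Q = Σ qᵢ = 0.7395 m³/s

0.740 m³/s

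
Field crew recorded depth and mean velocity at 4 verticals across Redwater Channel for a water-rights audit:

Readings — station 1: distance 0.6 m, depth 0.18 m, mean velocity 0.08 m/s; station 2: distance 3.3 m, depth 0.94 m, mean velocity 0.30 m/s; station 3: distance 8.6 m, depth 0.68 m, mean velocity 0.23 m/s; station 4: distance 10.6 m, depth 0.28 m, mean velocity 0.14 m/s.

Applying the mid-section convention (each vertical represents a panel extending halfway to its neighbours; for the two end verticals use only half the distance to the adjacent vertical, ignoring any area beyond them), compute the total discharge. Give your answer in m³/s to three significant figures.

w_1 = (3.3 − 0.6)/2 = 1.35 m; q_1 = 0.08 × 0.18 × 1.35 = 0.01944 m³/s
w_2 = (8.6 − 0.6)/2 = 4 m; q_2 = 0.30 × 0.94 × 4 = 1.128 m³/s
w_3 = (10.6 − 3.3)/2 = 3.65 m; q_3 = 0.23 × 0.68 × 3.65 = 0.5709 m³/s
w_4 = (10.6 − 8.6)/2 = 1 m; q_4 = 0.14 × 0.28 × 1 = 0.03920 m³/s
Q = Σ qᵢ = 1.758 m³/s

1.76 m³/s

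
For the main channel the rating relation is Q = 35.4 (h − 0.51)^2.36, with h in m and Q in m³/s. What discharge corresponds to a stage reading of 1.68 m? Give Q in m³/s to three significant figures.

51.3 m³/s

Q = 35.4 × (1.68 − 0.51)^2.36 = 35.4 × 1.17^2.36 = 51.28 m³/s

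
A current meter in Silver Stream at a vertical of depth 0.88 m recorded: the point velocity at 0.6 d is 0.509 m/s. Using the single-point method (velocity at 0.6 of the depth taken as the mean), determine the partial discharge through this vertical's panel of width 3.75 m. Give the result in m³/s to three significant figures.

1.68 m³/s

v̄ = v₀.₆ = 0.509 m/s
q = v̄ × d × w = 0.5090 × 0.88 × 3.75 = 1.680 m³/s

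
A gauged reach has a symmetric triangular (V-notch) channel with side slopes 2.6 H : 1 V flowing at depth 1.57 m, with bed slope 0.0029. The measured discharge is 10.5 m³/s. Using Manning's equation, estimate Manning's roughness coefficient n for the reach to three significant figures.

0.0267

A = z·y² = 2.6×1.57² = 6.409 m²
P = 2y√(1+z²) = 2×1.57×√(1+2.6²) = 8.747 m
R = A/P = 6.409/8.747 = 0.7327 m
n = (1/Q)·A·R^(2/3)·S^(1/2) = (1/10.5) × 6.409 × 0.8127 × 0.05385 = 0.02671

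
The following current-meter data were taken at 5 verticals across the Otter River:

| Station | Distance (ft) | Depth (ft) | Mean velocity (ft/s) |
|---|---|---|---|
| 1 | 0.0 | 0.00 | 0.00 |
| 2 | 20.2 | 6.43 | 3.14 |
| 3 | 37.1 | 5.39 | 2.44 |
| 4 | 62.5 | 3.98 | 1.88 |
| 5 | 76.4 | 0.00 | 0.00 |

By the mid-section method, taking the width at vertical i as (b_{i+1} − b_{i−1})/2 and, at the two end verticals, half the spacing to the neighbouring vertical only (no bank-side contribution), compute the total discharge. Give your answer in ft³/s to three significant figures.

w_2 = (37.1 − 0.0)/2 = 18.55 ft; q_2 = 3.14 × 6.43 × 18.55 = 374.5 ft³/s
w_3 = (62.5 − 20.2)/2 = 21.15 ft; q_3 = 2.44 × 5.39 × 21.15 = 278.2 ft³/s
w_4 = (76.4 − 37.1)/2 = 19.65 ft; q_4 = 1.88 × 3.98 × 19.65 = 147.0 ft³/s
Stations 1, 5 contribute zero (depth or velocity is 0).
Q = Σ qᵢ = 799.7 ft³/s

800 ft³/s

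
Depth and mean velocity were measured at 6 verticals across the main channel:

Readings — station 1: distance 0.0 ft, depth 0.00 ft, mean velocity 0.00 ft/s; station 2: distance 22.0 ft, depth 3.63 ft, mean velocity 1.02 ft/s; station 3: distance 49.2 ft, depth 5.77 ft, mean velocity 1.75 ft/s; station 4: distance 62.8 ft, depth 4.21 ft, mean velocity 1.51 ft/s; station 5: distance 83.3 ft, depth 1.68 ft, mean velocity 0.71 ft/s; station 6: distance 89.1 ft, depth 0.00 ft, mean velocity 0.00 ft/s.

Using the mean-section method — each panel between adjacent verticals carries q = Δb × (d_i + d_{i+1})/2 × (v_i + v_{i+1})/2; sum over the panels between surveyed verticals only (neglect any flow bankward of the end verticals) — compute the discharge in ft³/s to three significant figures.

Panel 1-2: Δb = 22 ft, d̄ = (0.00+3.63)/2 = 1.815, v̄ = (0.00+1.02)/2 = 0.51 → q = 22×1.815×0.51 = 20.36 ft³/s
Panel 2-3: Δb = 27.2 ft, d̄ = (3.63+5.77)/2 = 4.7, v̄ = (1.02+1.75)/2 = 1.385 → q = 27.2×4.7×1.385 = 177.1 ft³/s
Panel 3-4: Δb = 13.6 ft, d̄ = (5.77+4.21)/2 = 4.99, v̄ = (1.75+1.51)/2 = 1.63 → q = 13.6×4.99×1.63 = 110.6 ft³/s
Panel 4-5: Δb = 20.5 ft, d̄ = (4.21+1.68)/2 = 2.945, v̄ = (1.51+0.71)/2 = 1.11 → q = 20.5×2.945×1.11 = 67.01 ft³/s
Panel 5-6: Δb = 5.8 ft, d̄ = (1.68+0.00)/2 = 0.84, v̄ = (0.71+0.00)/2 = 0.355 → q = 5.8×0.84×0.355 = 1.730 ft³/s
Q = Σ q = 376.8 ft³/s

377 ft³/s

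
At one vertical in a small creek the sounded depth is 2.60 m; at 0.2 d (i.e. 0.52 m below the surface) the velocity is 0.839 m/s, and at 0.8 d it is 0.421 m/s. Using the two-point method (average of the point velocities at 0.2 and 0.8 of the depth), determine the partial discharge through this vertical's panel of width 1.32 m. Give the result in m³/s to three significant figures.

v̄ = (0.839 + 0.421) / 2 = 0.6300 m/s
q = v̄ × d × w = 0.6300 × 2.60 × 1.32 = 2.162 m³/s

2.16 m³/s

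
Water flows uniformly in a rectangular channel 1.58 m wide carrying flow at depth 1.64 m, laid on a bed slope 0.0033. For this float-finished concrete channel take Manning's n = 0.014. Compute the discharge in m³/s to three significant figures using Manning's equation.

A = b·y = 1.58 × 1.64 = 2.591 m²
P = b + 2y = 1.58 + 2×1.64 = 4.860 m
R = A/P = 2.591/4.860 = 0.5332 m
Q = (1/n)·A·R^(2/3)·S^(1/2) = (1/0.014) × 2.591 × 0.5332^(2/3) × 0.0033^(1/2) = 6.991 m³/s

6.99 m³/s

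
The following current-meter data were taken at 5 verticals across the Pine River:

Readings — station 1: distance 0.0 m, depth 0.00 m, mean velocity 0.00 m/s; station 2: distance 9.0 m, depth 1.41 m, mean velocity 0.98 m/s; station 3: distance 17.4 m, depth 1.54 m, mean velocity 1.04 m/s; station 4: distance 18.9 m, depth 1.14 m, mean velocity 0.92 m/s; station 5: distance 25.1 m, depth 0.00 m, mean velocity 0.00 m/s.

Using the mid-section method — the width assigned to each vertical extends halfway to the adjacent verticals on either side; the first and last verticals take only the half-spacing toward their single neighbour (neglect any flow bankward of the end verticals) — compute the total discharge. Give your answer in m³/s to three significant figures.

w_2 = (17.4 − 0.0)/2 = 8.7 m; q_2 = 0.98 × 1.41 × 8.7 = 12.02 m³/s
w_3 = (18.9 − 9.0)/2 = 4.95 m; q_3 = 1.04 × 1.54 × 4.95 = 7.928 m³/s
w_4 = (25.1 − 17.4)/2 = 3.85 m; q_4 = 0.92 × 1.14 × 3.85 = 4.038 m³/s
Stations 1, 5 contribute zero (depth or velocity is 0).
Q = Σ qᵢ = 23.99 m³/s

24.0 m³/s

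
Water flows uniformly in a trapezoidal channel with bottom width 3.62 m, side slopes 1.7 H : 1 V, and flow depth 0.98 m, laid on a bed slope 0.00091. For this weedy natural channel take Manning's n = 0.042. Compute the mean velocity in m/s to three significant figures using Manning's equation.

0.562 m/s

A = (b + z·y)·y = (3.62 + 1.7×0.98)×0.98 = 5.180 m²
P = b + 2y√(1+z²) = 3.62 + 2×0.98×√(1+1.7²) = 7.486 m
R = A/P = 5.180/7.486 = 0.6920 m
Q = (1/n)·A·R^(2/3)·S^(1/2) = (1/0.042) × 5.180 × 0.6920^(2/3) × 0.00091^(1/2) = 2.911 m³/s
V = Q/A = 2.911/5.180 = 0.5619 m/s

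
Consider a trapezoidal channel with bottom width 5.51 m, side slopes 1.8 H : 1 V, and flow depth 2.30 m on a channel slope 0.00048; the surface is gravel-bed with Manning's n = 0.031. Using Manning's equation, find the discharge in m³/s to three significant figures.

A = (b + z·y)·y = (5.51 + 1.8×2.30)×2.30 = 22.20 m²
P = b + 2y√(1+z²) = 5.51 + 2×2.30×√(1+1.8²) = 14.98 m
R = A/P = 22.20/14.98 = 1.481 m
Q = (1/n)·A·R^(2/3)·S^(1/2) = (1/0.031) × 22.20 × 1.481^(2/3) × 0.00048^(1/2) = 20.38 m³/s

20.4 m³/s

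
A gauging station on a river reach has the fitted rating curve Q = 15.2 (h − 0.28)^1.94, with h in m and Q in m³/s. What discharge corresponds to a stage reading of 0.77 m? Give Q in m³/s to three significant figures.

Q = 15.2 × (0.77 − 0.28)^1.94 = 15.2 × 0.49^1.94 = 3.809 m³/s

3.81 m³/s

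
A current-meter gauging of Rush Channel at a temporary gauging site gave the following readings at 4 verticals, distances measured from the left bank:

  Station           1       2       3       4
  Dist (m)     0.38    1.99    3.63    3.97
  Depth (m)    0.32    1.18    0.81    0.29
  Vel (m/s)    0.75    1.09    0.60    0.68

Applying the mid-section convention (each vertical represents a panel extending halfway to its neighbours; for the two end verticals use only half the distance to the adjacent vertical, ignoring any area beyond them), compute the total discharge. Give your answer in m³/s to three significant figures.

2.80 m³/s

w_1 = (1.99 − 0.38)/2 = 0.805 m; q_1 = 0.75 × 0.32 × 0.805 = 0.1932 m³/s
w_2 = (3.63 − 0.38)/2 = 1.625 m; q_2 = 1.09 × 1.18 × 1.625 = 2.090 m³/s
w_3 = (3.97 − 1.99)/2 = 0.99 m; q_3 = 0.60 × 0.81 × 0.99 = 0.4811 m³/s
w_4 = (3.97 − 3.63)/2 = 0.17 m; q_4 = 0.68 × 0.29 × 0.17 = 0.03352 m³/s
Q = Σ qᵢ = 2.798 m³/s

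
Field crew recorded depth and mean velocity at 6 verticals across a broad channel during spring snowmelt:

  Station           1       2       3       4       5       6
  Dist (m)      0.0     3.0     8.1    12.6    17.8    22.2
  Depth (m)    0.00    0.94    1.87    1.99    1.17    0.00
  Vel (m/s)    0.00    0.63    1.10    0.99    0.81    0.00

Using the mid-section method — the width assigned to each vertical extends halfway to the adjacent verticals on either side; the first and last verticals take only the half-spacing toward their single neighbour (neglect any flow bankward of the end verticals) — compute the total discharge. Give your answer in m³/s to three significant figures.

26.4 m³/s

w_2 = (8.1 − 0.0)/2 = 4.05 m; q_2 = 0.63 × 0.94 × 4.05 = 2.398 m³/s
w_3 = (12.6 − 3.0)/2 = 4.8 m; q_3 = 1.10 × 1.87 × 4.8 = 9.874 m³/s
w_4 = (17.8 − 8.1)/2 = 4.85 m; q_4 = 0.99 × 1.99 × 4.85 = 9.555 m³/s
w_5 = (22.2 − 12.6)/2 = 4.8 m; q_5 = 0.81 × 1.17 × 4.8 = 4.549 m³/s
Stations 1, 6 contribute zero (depth or velocity is 0).
Q = Σ qᵢ = 26.38 m³/s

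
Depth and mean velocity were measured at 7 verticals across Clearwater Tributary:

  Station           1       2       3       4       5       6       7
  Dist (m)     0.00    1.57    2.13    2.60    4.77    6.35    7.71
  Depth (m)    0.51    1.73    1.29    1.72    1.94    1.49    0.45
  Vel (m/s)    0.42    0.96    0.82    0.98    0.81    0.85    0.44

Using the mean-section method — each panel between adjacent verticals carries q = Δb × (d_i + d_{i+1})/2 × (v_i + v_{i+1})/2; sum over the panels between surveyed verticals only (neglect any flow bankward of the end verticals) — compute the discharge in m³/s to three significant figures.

9.26 m³/s

Panel 1-2: Δb = 1.57 m, d̄ = (0.51+1.73)/2 = 1.12, v̄ = (0.42+0.96)/2 = 0.69 → q = 1.57×1.12×0.69 = 1.213 m³/s
Panel 2-3: Δb = 0.56 m, d̄ = (1.73+1.29)/2 = 1.51, v̄ = (0.96+0.82)/2 = 0.89 → q = 0.56×1.51×0.89 = 0.7526 m³/s
Panel 3-4: Δb = 0.47 m, d̄ = (1.29+1.72)/2 = 1.505, v̄ = (0.82+0.98)/2 = 0.9 → q = 0.47×1.505×0.9 = 0.6366 m³/s
Panel 4-5: Δb = 2.17 m, d̄ = (1.72+1.94)/2 = 1.83, v̄ = (0.98+0.81)/2 = 0.895 → q = 2.17×1.83×0.895 = 3.554 m³/s
Panel 5-6: Δb = 1.58 m, d̄ = (1.94+1.49)/2 = 1.715, v̄ = (0.81+0.85)/2 = 0.83 → q = 1.58×1.715×0.83 = 2.249 m³/s
Panel 6-7: Δb = 1.36 m, d̄ = (1.49+0.45)/2 = 0.97, v̄ = (0.85+0.44)/2 = 0.645 → q = 1.36×0.97×0.645 = 0.8509 m³/s
Q = Σ q = 9.257 m³/s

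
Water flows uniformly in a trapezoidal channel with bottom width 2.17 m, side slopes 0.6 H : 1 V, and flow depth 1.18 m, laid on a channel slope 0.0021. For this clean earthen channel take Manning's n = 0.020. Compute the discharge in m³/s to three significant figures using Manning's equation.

6.08 m³/s

A = (b + z·y)·y = (2.17 + 0.6×1.18)×1.18 = 3.396 m²
P = b + 2y√(1+z²) = 2.17 + 2×1.18×√(1+0.6²) = 4.922 m
R = A/P = 3.396/4.922 = 0.6899 m
Q = (1/n)·A·R^(2/3)·S^(1/2) = (1/0.020) × 3.396 × 0.6899^(2/3) × 0.0021^(1/2) = 6.076 m³/s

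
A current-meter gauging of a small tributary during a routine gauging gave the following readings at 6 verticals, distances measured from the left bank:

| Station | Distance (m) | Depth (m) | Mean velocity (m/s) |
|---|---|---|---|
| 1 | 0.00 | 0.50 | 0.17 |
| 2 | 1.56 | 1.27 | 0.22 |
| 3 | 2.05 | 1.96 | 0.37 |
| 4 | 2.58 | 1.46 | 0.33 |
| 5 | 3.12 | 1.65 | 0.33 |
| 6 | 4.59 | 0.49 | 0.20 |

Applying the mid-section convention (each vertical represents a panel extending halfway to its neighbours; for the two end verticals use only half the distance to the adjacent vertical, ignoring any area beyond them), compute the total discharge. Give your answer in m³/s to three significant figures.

1.60 m³/s

w_1 = (1.56 − 0.00)/2 = 0.78 m; q_1 = 0.17 × 0.50 × 0.78 = 0.06630 m³/s
w_2 = (2.05 − 0.00)/2 = 1.025 m; q_2 = 0.22 × 1.27 × 1.025 = 0.2864 m³/s
w_3 = (2.58 − 1.56)/2 = 0.51 m; q_3 = 0.37 × 1.96 × 0.51 = 0.3699 m³/s
w_4 = (3.12 − 2.05)/2 = 0.535 m; q_4 = 0.33 × 1.46 × 0.535 = 0.2578 m³/s
w_5 = (4.59 − 2.58)/2 = 1.005 m; q_5 = 0.33 × 1.65 × 1.005 = 0.5472 m³/s
w_6 = (4.59 − 3.12)/2 = 0.735 m; q_6 = 0.20 × 0.49 × 0.735 = 0.07203 m³/s
Q = Σ qᵢ = 1.600 m³/s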